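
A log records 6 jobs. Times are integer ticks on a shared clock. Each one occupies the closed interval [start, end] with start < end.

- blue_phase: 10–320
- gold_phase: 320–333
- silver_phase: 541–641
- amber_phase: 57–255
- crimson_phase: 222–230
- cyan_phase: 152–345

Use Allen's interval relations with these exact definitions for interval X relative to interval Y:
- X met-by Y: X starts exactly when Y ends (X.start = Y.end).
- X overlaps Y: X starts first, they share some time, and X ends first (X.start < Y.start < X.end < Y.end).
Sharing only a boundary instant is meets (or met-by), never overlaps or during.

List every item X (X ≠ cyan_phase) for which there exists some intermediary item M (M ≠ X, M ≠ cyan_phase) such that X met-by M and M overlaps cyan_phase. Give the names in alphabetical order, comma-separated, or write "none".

Target cyan_phase = [152, 345].
Intermediaries M with M overlaps cyan_phase: amber_phase, blue_phase.
Via amber_phase — items with X met-by amber_phase: none.
Via blue_phase — items with X met-by blue_phase: gold_phase.
Union: gold_phase.

gold_phase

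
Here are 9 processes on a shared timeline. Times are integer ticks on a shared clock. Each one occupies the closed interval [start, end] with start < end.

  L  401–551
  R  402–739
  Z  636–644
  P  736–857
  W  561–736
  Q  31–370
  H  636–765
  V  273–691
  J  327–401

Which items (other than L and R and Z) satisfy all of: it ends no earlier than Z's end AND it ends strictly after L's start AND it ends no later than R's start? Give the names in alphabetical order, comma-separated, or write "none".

none

Conditions: its end is no earlier than Z's end (X.end >= 644) AND its end is strictly after L's start (X.end > 401) AND its end is no later than R's start (X.end <= 402).
H: end 765 >= 644? ✓; end 765 > 401? ✓; end 765 <= 402? ✗ → no.
J: end 401 >= 644? ✗; end 401 > 401? ✗; end 401 <= 402? ✓ → no.
P: end 857 >= 644? ✓; end 857 > 401? ✓; end 857 <= 402? ✗ → no.
Q: end 370 >= 644? ✗; end 370 > 401? ✗; end 370 <= 402? ✓ → no.
V: end 691 >= 644? ✓; end 691 > 401? ✓; end 691 <= 402? ✗ → no.
W: end 736 >= 644? ✓; end 736 > 401? ✓; end 736 <= 402? ✗ → no.
Result: none.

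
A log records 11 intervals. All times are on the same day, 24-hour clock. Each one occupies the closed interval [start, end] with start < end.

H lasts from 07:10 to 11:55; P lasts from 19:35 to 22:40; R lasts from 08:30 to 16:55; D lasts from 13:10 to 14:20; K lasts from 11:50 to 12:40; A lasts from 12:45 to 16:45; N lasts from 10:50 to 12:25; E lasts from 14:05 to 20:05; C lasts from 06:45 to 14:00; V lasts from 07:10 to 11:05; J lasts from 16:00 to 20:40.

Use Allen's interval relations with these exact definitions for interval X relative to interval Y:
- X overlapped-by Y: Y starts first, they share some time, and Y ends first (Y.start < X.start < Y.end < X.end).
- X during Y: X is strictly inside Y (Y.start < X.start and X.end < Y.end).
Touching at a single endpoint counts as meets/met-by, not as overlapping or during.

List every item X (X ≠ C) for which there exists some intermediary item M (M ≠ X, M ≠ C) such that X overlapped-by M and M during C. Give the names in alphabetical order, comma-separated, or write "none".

K, N, R

Target C = [06:45, 14:00].
Intermediaries M with M during C: H, K, N, V.
Via H — items with X overlapped-by H: K, N, R.
Via K — items with X overlapped-by K: none.
Via N — items with X overlapped-by N: K.
Via V — items with X overlapped-by V: N, R.
Union: K, N, R.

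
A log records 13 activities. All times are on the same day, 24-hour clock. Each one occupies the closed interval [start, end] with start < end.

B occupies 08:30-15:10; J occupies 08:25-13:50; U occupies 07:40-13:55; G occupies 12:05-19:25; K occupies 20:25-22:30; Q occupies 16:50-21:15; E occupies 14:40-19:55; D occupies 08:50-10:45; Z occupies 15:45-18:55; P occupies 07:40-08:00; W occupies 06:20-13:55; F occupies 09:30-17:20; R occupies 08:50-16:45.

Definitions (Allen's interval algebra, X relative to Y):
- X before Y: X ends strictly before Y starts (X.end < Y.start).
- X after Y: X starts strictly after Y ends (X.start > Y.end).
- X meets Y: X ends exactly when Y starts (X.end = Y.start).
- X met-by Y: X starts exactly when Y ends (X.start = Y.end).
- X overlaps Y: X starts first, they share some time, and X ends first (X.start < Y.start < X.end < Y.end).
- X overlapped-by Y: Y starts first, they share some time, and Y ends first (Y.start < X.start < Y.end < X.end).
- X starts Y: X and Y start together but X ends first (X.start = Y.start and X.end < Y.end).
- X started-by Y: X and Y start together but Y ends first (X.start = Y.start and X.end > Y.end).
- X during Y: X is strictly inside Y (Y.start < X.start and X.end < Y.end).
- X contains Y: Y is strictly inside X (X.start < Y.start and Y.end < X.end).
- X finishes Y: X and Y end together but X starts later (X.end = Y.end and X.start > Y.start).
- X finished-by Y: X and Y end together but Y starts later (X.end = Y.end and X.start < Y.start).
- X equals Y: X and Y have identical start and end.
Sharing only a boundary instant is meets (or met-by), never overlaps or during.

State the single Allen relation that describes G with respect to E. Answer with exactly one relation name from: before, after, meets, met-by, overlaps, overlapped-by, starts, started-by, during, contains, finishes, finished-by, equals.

overlaps

G = [12:05, 19:25]; E = [14:40, 19:55].
Compare endpoints: G.start < E.start, G.start < E.end, G.end > E.start, G.end < E.end.
That pattern is 'overlaps'.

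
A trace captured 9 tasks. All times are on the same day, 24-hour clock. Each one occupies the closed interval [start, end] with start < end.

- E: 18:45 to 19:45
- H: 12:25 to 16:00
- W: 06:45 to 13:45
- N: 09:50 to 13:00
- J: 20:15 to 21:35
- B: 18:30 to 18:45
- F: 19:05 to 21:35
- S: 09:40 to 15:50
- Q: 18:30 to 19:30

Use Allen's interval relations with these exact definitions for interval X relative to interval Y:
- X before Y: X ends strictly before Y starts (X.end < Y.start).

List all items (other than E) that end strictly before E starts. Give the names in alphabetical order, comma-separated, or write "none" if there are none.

Target E = [18:45, 19:45].
B [18:30, 18:45] → meets → no.
F [19:05, 21:35] → overlapped-by → no.
H [12:25, 16:00] → before → yes.
J [20:15, 21:35] → after → no.
N [09:50, 13:00] → before → yes.
Q [18:30, 19:30] → overlaps → no.
S [09:40, 15:50] → before → yes.
W [06:45, 13:45] → before → yes.
Result: H, N, S, W.

H, N, S, W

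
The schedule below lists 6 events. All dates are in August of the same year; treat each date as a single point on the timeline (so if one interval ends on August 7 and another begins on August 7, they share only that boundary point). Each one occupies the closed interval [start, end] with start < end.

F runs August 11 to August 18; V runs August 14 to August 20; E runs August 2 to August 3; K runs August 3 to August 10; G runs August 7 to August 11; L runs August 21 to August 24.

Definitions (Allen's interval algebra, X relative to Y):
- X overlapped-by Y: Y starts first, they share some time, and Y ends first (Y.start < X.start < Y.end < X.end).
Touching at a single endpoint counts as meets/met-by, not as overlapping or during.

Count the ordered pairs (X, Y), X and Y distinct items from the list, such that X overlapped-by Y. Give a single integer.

2

Checking all 30 ordered pairs for relation 'overlapped-by'; matching pairs in alphabetical order:
(G, K): G overlapped-by K ✓
(V, F): V overlapped-by F ✓
Count: 2.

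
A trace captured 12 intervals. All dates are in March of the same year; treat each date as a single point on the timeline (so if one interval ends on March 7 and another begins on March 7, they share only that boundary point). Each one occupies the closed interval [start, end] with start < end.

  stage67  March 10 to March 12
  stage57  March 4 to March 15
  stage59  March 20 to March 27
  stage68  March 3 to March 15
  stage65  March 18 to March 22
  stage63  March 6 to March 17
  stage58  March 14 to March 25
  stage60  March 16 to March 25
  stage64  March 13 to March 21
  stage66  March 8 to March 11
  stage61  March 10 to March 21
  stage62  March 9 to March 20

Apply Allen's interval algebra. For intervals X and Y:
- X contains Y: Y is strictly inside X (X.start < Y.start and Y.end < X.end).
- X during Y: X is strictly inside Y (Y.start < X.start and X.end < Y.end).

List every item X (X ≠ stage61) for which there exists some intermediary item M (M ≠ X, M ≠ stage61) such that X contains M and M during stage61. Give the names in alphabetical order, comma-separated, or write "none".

Target stage61 = [March 10, March 21].
Intermediaries M with M during stage61: none.
Union: none.

none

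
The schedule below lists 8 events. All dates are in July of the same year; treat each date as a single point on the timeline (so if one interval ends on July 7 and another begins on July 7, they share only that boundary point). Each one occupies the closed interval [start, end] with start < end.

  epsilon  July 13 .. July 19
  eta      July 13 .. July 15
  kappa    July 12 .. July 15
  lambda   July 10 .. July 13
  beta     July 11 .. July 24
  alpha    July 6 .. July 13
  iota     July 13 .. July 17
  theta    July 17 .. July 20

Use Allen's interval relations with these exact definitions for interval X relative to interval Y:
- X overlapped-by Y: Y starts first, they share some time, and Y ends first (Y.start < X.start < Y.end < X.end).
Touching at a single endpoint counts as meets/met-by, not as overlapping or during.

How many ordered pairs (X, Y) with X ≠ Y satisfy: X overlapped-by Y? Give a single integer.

Checking all 56 ordered pairs for relation 'overlapped-by'; matching pairs in alphabetical order:
(beta, alpha): beta overlapped-by alpha ✓
(beta, lambda): beta overlapped-by lambda ✓
(epsilon, kappa): epsilon overlapped-by kappa ✓
(iota, kappa): iota overlapped-by kappa ✓
(kappa, alpha): kappa overlapped-by alpha ✓
(kappa, lambda): kappa overlapped-by lambda ✓
(theta, epsilon): theta overlapped-by epsilon ✓
Count: 7.

7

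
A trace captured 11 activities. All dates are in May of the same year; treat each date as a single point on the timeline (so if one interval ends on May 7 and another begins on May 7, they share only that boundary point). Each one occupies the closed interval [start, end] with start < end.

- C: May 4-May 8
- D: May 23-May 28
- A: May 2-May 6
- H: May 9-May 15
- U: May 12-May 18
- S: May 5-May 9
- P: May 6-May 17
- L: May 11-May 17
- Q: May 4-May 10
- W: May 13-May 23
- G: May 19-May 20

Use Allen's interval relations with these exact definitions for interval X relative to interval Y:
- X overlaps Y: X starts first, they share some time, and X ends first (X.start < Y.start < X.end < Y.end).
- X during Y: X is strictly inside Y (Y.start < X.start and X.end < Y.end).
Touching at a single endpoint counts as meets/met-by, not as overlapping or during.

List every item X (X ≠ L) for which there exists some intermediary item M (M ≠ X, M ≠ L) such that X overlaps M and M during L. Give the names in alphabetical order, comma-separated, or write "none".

none

Target L = [May 11, May 17].
Intermediaries M with M during L: none.
Union: none.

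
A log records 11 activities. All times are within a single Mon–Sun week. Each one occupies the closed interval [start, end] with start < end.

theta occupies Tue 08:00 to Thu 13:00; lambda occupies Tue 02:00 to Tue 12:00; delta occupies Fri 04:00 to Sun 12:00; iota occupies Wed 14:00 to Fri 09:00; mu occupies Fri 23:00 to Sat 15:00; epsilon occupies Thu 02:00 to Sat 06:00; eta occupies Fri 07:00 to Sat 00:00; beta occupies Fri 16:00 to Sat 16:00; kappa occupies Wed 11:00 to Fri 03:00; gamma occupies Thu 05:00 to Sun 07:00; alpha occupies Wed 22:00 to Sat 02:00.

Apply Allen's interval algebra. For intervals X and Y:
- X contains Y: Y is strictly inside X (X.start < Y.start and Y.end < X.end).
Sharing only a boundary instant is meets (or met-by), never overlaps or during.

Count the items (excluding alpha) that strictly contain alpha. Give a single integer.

Target alpha = [Wed 22:00, Sat 02:00].
beta [Fri 16:00, Sat 16:00] → overlapped-by → no.
delta [Fri 04:00, Sun 12:00] → overlapped-by → no.
epsilon [Thu 02:00, Sat 06:00] → overlapped-by → no.
eta [Fri 07:00, Sat 00:00] → during → no.
gamma [Thu 05:00, Sun 07:00] → overlapped-by → no.
iota [Wed 14:00, Fri 09:00] → overlaps → no.
kappa [Wed 11:00, Fri 03:00] → overlaps → no.
lambda [Tue 02:00, Tue 12:00] → before → no.
mu [Fri 23:00, Sat 15:00] → overlapped-by → no.
theta [Tue 08:00, Thu 13:00] → overlaps → no.
Total: 0.

0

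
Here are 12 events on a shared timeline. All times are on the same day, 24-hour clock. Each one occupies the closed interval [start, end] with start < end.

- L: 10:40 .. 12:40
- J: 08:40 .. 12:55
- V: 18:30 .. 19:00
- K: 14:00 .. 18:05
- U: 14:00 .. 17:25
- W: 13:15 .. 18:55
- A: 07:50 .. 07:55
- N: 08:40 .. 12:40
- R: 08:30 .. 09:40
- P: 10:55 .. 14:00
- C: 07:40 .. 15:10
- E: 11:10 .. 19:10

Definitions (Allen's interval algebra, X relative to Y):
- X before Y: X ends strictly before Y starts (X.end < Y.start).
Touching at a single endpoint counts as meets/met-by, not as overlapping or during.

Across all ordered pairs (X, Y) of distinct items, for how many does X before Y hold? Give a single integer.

33

Checking all 132 ordered pairs for relation 'before'; matching pairs in alphabetical order:
(A, E): A before E ✓
(A, J): A before J ✓
(A, K): A before K ✓
(A, L): A before L ✓
(A, N): A before N ✓
(A, P): A before P ✓
(A, R): A before R ✓
(A, U): A before U ✓
(A, V): A before V ✓
(A, W): A before W ✓
(C, V): C before V ✓
(J, K): J before K ✓
(J, U): J before U ✓
(J, V): J before V ✓
(J, W): J before W ✓
(K, V): K before V ✓
(L, K): L before K ✓
(L, U): L before U ✓
(L, V): L before V ✓
(L, W): L before W ✓
(N, K): N before K ✓
(N, U): N before U ✓
(N, V): N before V ✓
(N, W): N before W ✓
... plus 9 further pairs not listed.
Count: 33.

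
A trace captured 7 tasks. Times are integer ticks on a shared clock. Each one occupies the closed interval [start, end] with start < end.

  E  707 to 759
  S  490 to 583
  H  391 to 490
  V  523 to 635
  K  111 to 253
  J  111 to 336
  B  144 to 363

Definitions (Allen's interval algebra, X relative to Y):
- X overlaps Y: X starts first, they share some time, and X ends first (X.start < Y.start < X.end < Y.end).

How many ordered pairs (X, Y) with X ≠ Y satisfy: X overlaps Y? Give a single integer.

3

Checking all 42 ordered pairs for relation 'overlaps'; matching pairs in alphabetical order:
(J, B): J overlaps B ✓
(K, B): K overlaps B ✓
(S, V): S overlaps V ✓
Count: 3.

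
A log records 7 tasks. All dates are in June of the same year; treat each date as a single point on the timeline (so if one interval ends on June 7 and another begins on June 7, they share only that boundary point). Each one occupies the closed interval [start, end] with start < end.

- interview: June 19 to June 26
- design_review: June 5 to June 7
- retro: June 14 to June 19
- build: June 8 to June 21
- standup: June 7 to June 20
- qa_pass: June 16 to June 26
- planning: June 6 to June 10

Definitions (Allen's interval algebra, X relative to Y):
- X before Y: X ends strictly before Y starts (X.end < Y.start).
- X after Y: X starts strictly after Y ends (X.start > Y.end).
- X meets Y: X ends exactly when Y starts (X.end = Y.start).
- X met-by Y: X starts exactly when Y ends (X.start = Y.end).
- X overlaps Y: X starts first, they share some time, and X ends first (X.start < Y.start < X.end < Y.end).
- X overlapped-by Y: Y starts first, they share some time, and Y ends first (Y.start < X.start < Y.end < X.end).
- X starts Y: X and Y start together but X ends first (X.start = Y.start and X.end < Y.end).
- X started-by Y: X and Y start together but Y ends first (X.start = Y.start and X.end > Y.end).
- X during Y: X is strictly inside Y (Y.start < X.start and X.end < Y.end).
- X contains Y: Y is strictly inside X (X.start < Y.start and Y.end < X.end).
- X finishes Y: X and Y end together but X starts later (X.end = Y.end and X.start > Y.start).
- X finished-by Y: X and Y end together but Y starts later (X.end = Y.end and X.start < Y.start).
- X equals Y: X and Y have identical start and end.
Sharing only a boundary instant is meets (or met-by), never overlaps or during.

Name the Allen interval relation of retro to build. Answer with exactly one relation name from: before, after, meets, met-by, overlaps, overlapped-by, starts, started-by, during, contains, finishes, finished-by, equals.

retro = [June 14, June 19]; build = [June 8, June 21].
Compare endpoints: retro.start > build.start, retro.start < build.end, retro.end > build.start, retro.end < build.end.
That pattern is 'during'.

during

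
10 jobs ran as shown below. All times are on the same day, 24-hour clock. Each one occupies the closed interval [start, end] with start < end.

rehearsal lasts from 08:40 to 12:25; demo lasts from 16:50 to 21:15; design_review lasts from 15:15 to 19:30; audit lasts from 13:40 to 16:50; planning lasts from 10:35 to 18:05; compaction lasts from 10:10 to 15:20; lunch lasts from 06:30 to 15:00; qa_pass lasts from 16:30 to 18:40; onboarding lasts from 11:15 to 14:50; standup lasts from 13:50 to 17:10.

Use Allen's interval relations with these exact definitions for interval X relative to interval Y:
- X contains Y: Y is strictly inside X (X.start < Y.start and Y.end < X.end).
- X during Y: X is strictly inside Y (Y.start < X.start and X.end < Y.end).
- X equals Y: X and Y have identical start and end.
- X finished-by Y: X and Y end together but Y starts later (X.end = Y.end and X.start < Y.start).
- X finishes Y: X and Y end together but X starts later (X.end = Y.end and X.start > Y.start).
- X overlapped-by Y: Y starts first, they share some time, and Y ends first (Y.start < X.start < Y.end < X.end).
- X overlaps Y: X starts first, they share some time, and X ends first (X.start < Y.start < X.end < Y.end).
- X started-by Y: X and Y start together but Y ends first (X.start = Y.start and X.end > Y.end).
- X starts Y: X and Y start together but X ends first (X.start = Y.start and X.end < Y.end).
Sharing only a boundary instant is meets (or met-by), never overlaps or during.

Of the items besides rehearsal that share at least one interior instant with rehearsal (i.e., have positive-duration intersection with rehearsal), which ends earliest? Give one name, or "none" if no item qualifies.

onboarding

Target rehearsal = [08:40, 12:25].
audit [13:40, 16:50] → after → excluded.
compaction [10:10, 15:20] → overlapped-by → candidate.
demo [16:50, 21:15] → after → excluded.
design_review [15:15, 19:30] → after → excluded.
lunch [06:30, 15:00] → contains → candidate.
onboarding [11:15, 14:50] → overlapped-by → candidate.
planning [10:35, 18:05] → overlapped-by → candidate.
qa_pass [16:30, 18:40] → after → excluded.
standup [13:50, 17:10] → after → excluded.
Among candidates, earliest end is 14:50 → onboarding.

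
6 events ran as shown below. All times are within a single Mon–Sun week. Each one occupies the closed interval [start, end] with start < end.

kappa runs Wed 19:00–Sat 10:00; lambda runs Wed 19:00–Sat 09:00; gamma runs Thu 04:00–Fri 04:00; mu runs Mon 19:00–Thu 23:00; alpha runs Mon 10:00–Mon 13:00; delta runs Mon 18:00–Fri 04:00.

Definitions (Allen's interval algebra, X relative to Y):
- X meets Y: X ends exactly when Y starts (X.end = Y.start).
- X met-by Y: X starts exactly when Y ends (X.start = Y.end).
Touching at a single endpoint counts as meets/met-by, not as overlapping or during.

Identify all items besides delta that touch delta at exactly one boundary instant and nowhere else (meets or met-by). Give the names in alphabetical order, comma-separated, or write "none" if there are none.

Target delta = [Mon 18:00, Fri 04:00].
alpha [Mon 10:00, Mon 13:00] → before → no.
gamma [Thu 04:00, Fri 04:00] → finishes → no.
kappa [Wed 19:00, Sat 10:00] → overlapped-by → no.
lambda [Wed 19:00, Sat 09:00] → overlapped-by → no.
mu [Mon 19:00, Thu 23:00] → during → no.
Result: none.

none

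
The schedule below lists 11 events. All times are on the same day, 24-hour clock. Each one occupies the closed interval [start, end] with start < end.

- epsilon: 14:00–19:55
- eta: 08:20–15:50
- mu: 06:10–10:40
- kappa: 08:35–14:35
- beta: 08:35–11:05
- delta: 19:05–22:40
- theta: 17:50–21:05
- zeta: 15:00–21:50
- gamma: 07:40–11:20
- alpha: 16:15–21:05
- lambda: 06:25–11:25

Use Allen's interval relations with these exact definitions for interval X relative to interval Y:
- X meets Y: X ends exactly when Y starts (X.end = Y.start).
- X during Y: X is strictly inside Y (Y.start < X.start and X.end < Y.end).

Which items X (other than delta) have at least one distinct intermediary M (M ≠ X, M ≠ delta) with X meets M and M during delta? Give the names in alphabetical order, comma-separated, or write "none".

Target delta = [19:05, 22:40].
Intermediaries M with M during delta: none.
Union: none.

none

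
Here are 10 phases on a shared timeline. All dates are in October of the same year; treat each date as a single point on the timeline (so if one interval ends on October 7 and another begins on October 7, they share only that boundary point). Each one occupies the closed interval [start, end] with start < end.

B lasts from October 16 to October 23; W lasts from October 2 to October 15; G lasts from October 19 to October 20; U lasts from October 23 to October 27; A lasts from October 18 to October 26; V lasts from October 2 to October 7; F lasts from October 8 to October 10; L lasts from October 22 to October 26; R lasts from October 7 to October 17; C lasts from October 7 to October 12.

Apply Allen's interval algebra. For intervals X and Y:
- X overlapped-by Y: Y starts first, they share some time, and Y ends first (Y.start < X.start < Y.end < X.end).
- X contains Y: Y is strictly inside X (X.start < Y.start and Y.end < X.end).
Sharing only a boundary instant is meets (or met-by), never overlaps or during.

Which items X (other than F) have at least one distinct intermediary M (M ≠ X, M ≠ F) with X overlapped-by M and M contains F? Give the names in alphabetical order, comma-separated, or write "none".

B, R

Target F = [October 8, October 10].
Intermediaries M with M contains F: C, R, W.
Via C — items with X overlapped-by C: none.
Via R — items with X overlapped-by R: B.
Via W — items with X overlapped-by W: R.
Union: B, R.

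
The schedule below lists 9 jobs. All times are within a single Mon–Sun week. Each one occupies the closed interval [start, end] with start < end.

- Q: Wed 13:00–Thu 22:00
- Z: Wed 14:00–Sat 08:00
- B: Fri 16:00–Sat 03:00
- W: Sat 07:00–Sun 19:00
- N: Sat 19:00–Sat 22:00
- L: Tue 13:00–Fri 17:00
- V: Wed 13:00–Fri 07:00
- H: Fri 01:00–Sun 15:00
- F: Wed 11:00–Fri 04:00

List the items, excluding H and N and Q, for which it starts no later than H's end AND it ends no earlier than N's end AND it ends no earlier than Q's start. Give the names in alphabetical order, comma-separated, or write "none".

W

Conditions: its start is no later than H's end (X.start <= Sun 15:00) AND its end is no earlier than N's end (X.end >= Sat 22:00) AND its end is no earlier than Q's start (X.end >= Wed 13:00).
B: start Fri 16:00 <= Sun 15:00? ✓; end Sat 03:00 >= Sat 22:00? ✗; end Sat 03:00 >= Wed 13:00? ✓ → no.
F: start Wed 11:00 <= Sun 15:00? ✓; end Fri 04:00 >= Sat 22:00? ✗; end Fri 04:00 >= Wed 13:00? ✓ → no.
L: start Tue 13:00 <= Sun 15:00? ✓; end Fri 17:00 >= Sat 22:00? ✗; end Fri 17:00 >= Wed 13:00? ✓ → no.
V: start Wed 13:00 <= Sun 15:00? ✓; end Fri 07:00 >= Sat 22:00? ✗; end Fri 07:00 >= Wed 13:00? ✓ → no.
W: start Sat 07:00 <= Sun 15:00? ✓; end Sun 19:00 >= Sat 22:00? ✓; end Sun 19:00 >= Wed 13:00? ✓ → yes.
Z: start Wed 14:00 <= Sun 15:00? ✓; end Sat 08:00 >= Sat 22:00? ✗; end Sat 08:00 >= Wed 13:00? ✓ → no.
Result: W.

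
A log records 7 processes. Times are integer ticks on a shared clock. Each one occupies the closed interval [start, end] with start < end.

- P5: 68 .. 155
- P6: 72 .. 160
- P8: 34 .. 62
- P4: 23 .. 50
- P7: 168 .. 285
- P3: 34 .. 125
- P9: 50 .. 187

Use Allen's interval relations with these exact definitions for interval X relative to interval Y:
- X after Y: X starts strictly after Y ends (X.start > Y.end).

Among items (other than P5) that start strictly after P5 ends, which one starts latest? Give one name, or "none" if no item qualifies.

Target P5 = [68, 155].
P3 [34, 125] → overlaps → excluded.
P4 [23, 50] → before → excluded.
P6 [72, 160] → overlapped-by → excluded.
P7 [168, 285] → after → candidate.
P8 [34, 62] → before → excluded.
P9 [50, 187] → contains → excluded.
Among candidates, latest start is 168 → P7.

P7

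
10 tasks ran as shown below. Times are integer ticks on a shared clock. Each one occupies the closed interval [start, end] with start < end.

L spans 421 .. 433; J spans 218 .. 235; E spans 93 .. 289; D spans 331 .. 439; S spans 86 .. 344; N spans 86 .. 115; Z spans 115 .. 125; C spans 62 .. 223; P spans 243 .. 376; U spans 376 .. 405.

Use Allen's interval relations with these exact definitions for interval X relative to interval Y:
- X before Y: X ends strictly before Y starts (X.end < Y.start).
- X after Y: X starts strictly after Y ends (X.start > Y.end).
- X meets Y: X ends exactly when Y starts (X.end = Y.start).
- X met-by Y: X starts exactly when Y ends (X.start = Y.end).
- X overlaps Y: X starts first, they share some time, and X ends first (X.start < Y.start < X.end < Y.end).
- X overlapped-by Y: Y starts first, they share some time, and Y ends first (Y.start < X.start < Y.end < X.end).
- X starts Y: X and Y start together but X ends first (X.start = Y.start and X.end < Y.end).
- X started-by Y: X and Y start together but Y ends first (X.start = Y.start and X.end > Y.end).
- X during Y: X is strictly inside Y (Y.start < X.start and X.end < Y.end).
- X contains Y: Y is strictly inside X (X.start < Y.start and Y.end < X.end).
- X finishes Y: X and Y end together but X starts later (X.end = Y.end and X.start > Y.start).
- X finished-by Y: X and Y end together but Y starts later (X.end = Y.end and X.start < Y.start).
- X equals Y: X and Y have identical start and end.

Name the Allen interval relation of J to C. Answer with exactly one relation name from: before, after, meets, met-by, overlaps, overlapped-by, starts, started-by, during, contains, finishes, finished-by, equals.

overlapped-by

J = [218, 235]; C = [62, 223].
Compare endpoints: J.start > C.start, J.start < C.end, J.end > C.start, J.end > C.end.
That pattern is 'overlapped-by'.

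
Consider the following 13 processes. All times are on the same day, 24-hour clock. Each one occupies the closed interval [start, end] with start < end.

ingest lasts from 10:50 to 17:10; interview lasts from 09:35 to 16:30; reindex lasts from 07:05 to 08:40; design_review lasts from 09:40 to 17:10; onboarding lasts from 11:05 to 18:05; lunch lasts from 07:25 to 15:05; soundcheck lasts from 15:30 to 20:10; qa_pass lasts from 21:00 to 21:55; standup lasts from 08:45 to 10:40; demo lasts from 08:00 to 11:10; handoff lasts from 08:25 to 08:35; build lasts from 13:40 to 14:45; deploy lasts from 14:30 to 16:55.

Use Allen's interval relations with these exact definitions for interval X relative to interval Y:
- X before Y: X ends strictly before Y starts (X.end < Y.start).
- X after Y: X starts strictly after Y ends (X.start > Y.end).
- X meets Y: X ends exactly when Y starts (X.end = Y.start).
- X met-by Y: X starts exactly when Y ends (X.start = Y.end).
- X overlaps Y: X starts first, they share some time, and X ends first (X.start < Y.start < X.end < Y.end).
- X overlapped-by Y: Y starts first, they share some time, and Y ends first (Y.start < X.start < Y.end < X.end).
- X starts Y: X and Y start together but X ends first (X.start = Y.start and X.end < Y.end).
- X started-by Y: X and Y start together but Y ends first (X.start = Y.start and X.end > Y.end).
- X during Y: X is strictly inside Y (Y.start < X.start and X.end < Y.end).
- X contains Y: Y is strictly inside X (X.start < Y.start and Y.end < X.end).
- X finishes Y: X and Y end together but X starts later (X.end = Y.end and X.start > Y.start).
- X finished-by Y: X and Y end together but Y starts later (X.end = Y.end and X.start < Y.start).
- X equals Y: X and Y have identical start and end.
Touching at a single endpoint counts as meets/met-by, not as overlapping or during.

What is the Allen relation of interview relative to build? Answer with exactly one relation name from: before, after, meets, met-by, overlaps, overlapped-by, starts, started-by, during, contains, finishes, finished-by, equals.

interview = [09:35, 16:30]; build = [13:40, 14:45].
Compare endpoints: interview.start < build.start, interview.start < build.end, interview.end > build.start, interview.end > build.end.
That pattern is 'contains'.

contains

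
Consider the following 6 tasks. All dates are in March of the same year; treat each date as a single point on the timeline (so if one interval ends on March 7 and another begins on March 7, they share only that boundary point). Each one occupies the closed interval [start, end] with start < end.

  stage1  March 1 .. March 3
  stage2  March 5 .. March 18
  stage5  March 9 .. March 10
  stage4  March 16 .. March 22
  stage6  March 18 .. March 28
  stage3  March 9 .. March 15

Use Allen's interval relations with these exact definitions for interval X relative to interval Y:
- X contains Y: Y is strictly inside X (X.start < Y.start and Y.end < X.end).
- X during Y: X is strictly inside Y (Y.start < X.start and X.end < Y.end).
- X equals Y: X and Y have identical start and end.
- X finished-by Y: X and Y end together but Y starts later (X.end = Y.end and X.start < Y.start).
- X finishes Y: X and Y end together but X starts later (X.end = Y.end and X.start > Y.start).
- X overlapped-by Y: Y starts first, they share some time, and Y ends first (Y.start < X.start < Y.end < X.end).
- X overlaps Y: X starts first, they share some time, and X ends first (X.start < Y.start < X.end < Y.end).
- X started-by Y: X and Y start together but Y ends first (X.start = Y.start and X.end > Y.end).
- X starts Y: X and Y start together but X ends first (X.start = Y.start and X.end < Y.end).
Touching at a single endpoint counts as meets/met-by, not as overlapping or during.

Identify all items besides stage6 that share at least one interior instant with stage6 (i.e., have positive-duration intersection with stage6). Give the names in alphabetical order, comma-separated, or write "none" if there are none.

stage4

Target stage6 = [March 18, March 28].
stage1 [March 1, March 3] → before → no.
stage2 [March 5, March 18] → meets → no.
stage3 [March 9, March 15] → before → no.
stage4 [March 16, March 22] → overlaps → yes.
stage5 [March 9, March 10] → before → no.
Result: stage4.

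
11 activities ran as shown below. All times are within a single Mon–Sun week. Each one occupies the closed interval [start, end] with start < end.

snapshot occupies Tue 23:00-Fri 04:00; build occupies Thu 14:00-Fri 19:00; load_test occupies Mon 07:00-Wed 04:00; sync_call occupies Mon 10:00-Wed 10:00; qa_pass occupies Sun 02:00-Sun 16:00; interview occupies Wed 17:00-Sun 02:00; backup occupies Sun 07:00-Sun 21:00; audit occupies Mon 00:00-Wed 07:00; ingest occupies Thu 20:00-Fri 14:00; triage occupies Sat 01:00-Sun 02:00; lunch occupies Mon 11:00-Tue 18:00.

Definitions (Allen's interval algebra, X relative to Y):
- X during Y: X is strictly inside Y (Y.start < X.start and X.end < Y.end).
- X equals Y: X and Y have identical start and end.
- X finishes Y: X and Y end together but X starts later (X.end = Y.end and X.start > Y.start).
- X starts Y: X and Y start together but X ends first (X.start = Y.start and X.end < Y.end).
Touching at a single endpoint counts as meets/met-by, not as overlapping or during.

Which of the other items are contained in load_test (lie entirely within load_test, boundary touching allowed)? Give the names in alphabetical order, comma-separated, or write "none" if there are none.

lunch

Target load_test = [Mon 07:00, Wed 04:00].
audit [Mon 00:00, Wed 07:00] → contains → no.
backup [Sun 07:00, Sun 21:00] → after → no.
build [Thu 14:00, Fri 19:00] → after → no.
ingest [Thu 20:00, Fri 14:00] → after → no.
interview [Wed 17:00, Sun 02:00] → after → no.
lunch [Mon 11:00, Tue 18:00] → during → yes.
qa_pass [Sun 02:00, Sun 16:00] → after → no.
snapshot [Tue 23:00, Fri 04:00] → overlapped-by → no.
sync_call [Mon 10:00, Wed 10:00] → overlapped-by → no.
triage [Sat 01:00, Sun 02:00] → after → no.
Result: lunch.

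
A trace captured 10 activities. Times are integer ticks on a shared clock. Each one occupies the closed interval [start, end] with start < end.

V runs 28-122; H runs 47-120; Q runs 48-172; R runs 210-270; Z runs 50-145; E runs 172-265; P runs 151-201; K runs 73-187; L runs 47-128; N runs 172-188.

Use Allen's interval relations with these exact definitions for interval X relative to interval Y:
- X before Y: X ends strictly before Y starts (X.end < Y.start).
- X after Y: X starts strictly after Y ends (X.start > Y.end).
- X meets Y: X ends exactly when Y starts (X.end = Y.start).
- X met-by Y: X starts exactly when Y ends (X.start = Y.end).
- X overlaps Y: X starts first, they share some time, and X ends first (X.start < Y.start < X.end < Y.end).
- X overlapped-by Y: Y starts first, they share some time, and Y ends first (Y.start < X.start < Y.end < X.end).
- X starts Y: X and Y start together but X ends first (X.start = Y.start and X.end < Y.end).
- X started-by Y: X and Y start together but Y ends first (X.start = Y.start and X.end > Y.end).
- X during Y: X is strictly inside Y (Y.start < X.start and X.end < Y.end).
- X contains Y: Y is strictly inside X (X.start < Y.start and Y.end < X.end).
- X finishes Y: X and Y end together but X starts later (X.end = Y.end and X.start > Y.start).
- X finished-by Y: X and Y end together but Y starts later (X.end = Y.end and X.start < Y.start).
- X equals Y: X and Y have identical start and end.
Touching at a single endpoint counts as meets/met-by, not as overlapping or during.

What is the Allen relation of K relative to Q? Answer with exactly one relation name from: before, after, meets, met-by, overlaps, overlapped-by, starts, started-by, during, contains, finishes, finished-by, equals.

overlapped-by

K = [73, 187]; Q = [48, 172].
Compare endpoints: K.start > Q.start, K.start < Q.end, K.end > Q.start, K.end > Q.end.
That pattern is 'overlapped-by'.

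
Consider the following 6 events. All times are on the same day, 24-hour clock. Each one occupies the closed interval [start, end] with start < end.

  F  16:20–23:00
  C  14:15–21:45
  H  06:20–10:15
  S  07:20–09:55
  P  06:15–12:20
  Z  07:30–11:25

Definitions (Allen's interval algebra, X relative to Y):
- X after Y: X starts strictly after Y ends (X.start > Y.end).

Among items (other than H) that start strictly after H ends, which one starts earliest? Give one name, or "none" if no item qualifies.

Target H = [06:20, 10:15].
C [14:15, 21:45] → after → candidate.
F [16:20, 23:00] → after → candidate.
P [06:15, 12:20] → contains → excluded.
S [07:20, 09:55] → during → excluded.
Z [07:30, 11:25] → overlapped-by → excluded.
Among candidates, earliest start is 14:15 → C.

C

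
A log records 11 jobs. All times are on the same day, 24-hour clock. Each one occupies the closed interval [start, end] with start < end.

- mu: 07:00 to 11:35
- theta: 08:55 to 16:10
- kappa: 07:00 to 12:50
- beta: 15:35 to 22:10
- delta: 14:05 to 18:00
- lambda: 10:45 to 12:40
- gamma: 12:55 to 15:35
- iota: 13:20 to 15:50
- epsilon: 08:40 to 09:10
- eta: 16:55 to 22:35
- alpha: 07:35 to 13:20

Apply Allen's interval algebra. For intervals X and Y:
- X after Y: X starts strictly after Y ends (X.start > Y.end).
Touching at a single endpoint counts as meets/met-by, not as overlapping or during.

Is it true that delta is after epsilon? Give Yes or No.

Yes

delta = [14:05, 18:00], epsilon = [08:40, 09:10].
Actual relation of delta to epsilon: after.
Asked whether 'after' holds → Yes.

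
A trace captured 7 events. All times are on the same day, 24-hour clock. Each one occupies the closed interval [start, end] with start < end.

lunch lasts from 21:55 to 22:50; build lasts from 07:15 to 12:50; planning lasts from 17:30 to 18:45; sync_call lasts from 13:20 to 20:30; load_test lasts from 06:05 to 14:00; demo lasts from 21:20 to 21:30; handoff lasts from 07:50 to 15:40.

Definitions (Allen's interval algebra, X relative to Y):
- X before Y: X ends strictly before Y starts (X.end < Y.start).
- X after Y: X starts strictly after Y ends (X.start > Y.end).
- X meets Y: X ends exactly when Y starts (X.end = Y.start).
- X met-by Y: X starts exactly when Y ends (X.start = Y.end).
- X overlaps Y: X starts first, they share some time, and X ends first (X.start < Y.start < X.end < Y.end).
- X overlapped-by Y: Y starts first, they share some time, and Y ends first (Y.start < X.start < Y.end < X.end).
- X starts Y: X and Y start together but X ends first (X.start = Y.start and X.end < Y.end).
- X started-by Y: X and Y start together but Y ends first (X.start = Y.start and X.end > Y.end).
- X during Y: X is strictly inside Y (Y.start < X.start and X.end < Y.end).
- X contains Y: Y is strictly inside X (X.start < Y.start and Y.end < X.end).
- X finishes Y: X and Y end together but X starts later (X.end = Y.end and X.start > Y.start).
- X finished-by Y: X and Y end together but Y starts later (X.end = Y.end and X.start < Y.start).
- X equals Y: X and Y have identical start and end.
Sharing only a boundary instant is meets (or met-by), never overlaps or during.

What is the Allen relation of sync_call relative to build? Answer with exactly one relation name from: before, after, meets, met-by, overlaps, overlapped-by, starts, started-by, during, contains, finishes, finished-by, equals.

after

sync_call = [13:20, 20:30]; build = [07:15, 12:50].
Compare endpoints: sync_call.start > build.start, sync_call.start > build.end, sync_call.end > build.start, sync_call.end > build.end.
That pattern is 'after'.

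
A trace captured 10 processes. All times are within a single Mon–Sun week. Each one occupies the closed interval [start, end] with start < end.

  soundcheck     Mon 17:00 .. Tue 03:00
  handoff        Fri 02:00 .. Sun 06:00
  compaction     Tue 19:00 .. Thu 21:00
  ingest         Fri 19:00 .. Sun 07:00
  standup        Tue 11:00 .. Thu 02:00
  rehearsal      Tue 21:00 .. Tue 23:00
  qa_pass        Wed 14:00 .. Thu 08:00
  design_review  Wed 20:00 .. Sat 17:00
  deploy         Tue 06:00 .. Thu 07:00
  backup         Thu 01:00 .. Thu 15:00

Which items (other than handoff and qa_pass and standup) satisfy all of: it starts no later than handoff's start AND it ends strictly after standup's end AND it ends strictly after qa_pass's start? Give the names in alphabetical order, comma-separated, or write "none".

Conditions: its start is no later than handoff's start (X.start <= Fri 02:00) AND its end is strictly after standup's end (X.end > Thu 02:00) AND its end is strictly after qa_pass's start (X.end > Wed 14:00).
backup: start Thu 01:00 <= Fri 02:00? ✓; end Thu 15:00 > Thu 02:00? ✓; end Thu 15:00 > Wed 14:00? ✓ → yes.
compaction: start Tue 19:00 <= Fri 02:00? ✓; end Thu 21:00 > Thu 02:00? ✓; end Thu 21:00 > Wed 14:00? ✓ → yes.
deploy: start Tue 06:00 <= Fri 02:00? ✓; end Thu 07:00 > Thu 02:00? ✓; end Thu 07:00 > Wed 14:00? ✓ → yes.
design_review: start Wed 20:00 <= Fri 02:00? ✓; end Sat 17:00 > Thu 02:00? ✓; end Sat 17:00 > Wed 14:00? ✓ → yes.
ingest: start Fri 19:00 <= Fri 02:00? ✗; end Sun 07:00 > Thu 02:00? ✓; end Sun 07:00 > Wed 14:00? ✓ → no.
rehearsal: start Tue 21:00 <= Fri 02:00? ✓; end Tue 23:00 > Thu 02:00? ✗; end Tue 23:00 > Wed 14:00? ✗ → no.
soundcheck: start Mon 17:00 <= Fri 02:00? ✓; end Tue 03:00 > Thu 02:00? ✗; end Tue 03:00 > Wed 14:00? ✗ → no.
Result: backup, compaction, deploy, design_review.

backup, compaction, deploy, design_review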